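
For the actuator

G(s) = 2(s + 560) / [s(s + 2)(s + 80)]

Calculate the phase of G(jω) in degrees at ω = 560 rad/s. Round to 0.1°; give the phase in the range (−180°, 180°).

143.3°

At s = jω = j560:
zero (s+560): 560 + j560 → |·| = √(560²+560²) = √627200 ≈ 791.96, ∠ = arctan(560/560) ≈ 45.00°
pole (s+2): 2 + j560 → |·| = √(2²+560²) = √313604 ≈ 560, ∠ = arctan(560/2) ≈ 89.80°
pole (s+80): 80 + j560 → |·| = √(80²+560²) = √320000 ≈ 565.69, ∠ = arctan(560/80) ≈ 81.87°
pole at origin: |s| = 560, ∠ = 90.00° (in denominator)
∠G = 45.00° − 261.67° = -216.67° ≡ 143.33° (principal value)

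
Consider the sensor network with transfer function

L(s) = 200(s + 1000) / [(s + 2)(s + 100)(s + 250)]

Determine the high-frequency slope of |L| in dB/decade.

Each pole contributes −20 dB/decade at high frequency; each zero contributes +20 dB/decade.
Net: 1 zero(s) − 3 pole(s) → -40 dB/decade.

-40 dB/decade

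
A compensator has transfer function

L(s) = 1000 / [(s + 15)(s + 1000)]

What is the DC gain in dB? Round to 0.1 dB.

L(0) = 1000 / (15·1000) ≈ 0.066667
20 log₁₀(0.066667) ≈ -23.52 dB

-23.5 dB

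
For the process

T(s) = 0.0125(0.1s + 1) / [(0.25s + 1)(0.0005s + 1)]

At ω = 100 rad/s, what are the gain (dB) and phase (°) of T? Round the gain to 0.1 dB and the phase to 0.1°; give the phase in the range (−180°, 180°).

-46.0 dB, -6.3°

At ω = 100 rad/s:
zero (1 + j100·0.1) = 1 + j10 → |·| ≈ 10.05, ∠ ≈ 84.29°
pole (1 + j100·0.25) = 1 + j25 → |·| ≈ 25.02, ∠ ≈ 87.71°
pole (1 + j100·0.0005) = 1 + j0.05 → |·| ≈ 1.0012, ∠ ≈ 2.86°
|T| = 0.0125 · 10.05 / (25.02 · 1.0012) ≈ 0.005015
Gain = 20 log₁₀(0.005015) ≈ -45.99 dB
∠T = (84.29°) − (87.71° + 2.86°) = -6.28°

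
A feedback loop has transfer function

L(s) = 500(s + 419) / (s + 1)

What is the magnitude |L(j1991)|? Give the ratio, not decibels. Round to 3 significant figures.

At s = jω = j1991:
zero (s+419): 419 + j1991 → |·| = √(419²+1991²) = √4139642 ≈ 2034.6, ∠ = arctan(1991/419) ≈ 78.12°
pole (s+1): 1 + j1991 → |·| = √(1²+1991²) = √3964082 ≈ 1991, ∠ = arctan(1991/1) ≈ 89.97°
|L| = 500 · 2034.6 / 1991 ≈ 510.95

511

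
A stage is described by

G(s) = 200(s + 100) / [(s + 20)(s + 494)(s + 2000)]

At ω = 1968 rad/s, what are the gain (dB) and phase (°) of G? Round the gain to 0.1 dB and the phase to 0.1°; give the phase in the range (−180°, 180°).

At s = jω = j1968:
zero (s+100): 100 + j1968 → |·| = √(100²+1968²) = √3883024 ≈ 1970.5, ∠ = arctan(1968/100) ≈ 87.09°
pole (s+20): 20 + j1968 → |·| = √(20²+1968²) = √3873424 ≈ 1968.1, ∠ = arctan(1968/20) ≈ 89.42°
pole (s+494): 494 + j1968 → |·| = √(494²+1968²) = √4117060 ≈ 2029.1, ∠ = arctan(1968/494) ≈ 75.91°
pole (s+2000): 2000 + j1968 → |·| = √(2000²+1968²) = √7873024 ≈ 2805.9, ∠ = arctan(1968/2000) ≈ 44.54°
|G| = 200 · 1970.5 / 1.1205e+10 ≈ 3.5172e-05
Gain = 20 log₁₀(3.5172e-05) ≈ -89.08 dB
∠G = 87.09° − 209.87° = -122.78°

-89.1 dB, -122.8°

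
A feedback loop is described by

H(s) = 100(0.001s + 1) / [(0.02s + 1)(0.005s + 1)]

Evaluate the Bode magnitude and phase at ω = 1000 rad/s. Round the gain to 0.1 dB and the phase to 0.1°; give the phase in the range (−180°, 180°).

2.8 dB, -120.8°

At ω = 1000 rad/s:
zero (1 + j1000·0.001) = 1 + j1 → |·| ≈ 1.4142, ∠ ≈ 45.00°
pole (1 + j1000·0.02) = 1 + j20 → |·| ≈ 20.025, ∠ ≈ 87.14°
pole (1 + j1000·0.005) = 1 + j5 → |·| ≈ 5.099, ∠ ≈ 78.69°
|H| = 100 · 1.4142 / (20.025 · 5.099) ≈ 1.385
Gain = 20 log₁₀(1.385) ≈ 2.83 dB
∠H = (45.00°) − (87.14° + 78.69°) = -120.83°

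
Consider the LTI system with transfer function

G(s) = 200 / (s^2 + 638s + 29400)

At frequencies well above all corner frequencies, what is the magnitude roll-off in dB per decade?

-40 dB/decade

Each pole contributes −20 dB/decade at high frequency; each zero contributes +20 dB/decade.
Net: 0 zero(s) − 2 pole(s) → -40 dB/decade.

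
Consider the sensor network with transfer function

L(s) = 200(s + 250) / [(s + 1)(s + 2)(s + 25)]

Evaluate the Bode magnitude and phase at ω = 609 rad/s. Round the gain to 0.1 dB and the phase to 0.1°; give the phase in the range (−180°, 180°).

-64.7 dB, 160.3°

At s = jω = j609:
zero (s+250): 250 + j609 → |·| = √(250²+609²) = √433381 ≈ 658.32, ∠ = arctan(609/250) ≈ 67.68°
pole (s+1): 1 + j609 → |·| = √(1²+609²) = √370882 ≈ 609, ∠ = arctan(609/1) ≈ 89.91°
pole (s+2): 2 + j609 → |·| = √(2²+609²) = √370885 ≈ 609, ∠ = arctan(609/2) ≈ 89.81°
pole (s+25): 25 + j609 → |·| = √(25²+609²) = √371506 ≈ 609.51, ∠ = arctan(609/25) ≈ 87.65°
|L| = 200 · 658.32 / 2.2606e+08 ≈ 0.00058243
Gain = 20 log₁₀(0.00058243) ≈ -64.70 dB
∠L = 67.68° − 267.37° = -199.69° ≡ 160.31° (principal value)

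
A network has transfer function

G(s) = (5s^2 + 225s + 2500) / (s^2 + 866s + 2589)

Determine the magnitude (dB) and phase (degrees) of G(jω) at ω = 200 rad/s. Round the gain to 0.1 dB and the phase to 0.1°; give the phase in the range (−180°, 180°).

Substitute s = j200:
Numerator: 5(j200)^2 + 225(j200) + 2500 = -197500 + j45000
Denominator: (j200)^2 + 866(j200) + 2589 = -37411 + j173200
|N| = √(197500² + 45000²) ≈ 2.0256e+05, ∠N ≈ 167.16°
|D| = √(37411² + 173200²) ≈ 1.7719e+05, ∠D ≈ 102.19°
|G| = 2.0256e+05 / 1.7719e+05 ≈ 1.1432
Gain = 20 log₁₀(1.1432) ≈ 1.16 dB
∠G = 167.16° − 102.19° = 64.97°

1.2 dB, 65.0°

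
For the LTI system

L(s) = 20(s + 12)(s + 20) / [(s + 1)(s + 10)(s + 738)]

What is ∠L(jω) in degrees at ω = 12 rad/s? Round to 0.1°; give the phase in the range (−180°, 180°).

At s = jω = j12:
zero (s+12): 12 + j12 → |·| = √(12²+12²) = √288 ≈ 16.971, ∠ = arctan(12/12) ≈ 45.00°
zero (s+20): 20 + j12 → |·| = √(20²+12²) = √544 ≈ 23.324, ∠ = arctan(12/20) ≈ 30.96°
pole (s+1): 1 + j12 → |·| = √(1²+12²) = √145 ≈ 12.042, ∠ = arctan(12/1) ≈ 85.24°
pole (s+10): 10 + j12 → |·| = √(10²+12²) = √244 ≈ 15.62, ∠ = arctan(12/10) ≈ 50.19°
pole (s+738): 738 + j12 → |·| = √(738²+12²) = √544788 ≈ 738.1, ∠ = arctan(12/738) ≈ 0.93°
∠L = 75.96° − 136.36° = -60.40°

-60.4°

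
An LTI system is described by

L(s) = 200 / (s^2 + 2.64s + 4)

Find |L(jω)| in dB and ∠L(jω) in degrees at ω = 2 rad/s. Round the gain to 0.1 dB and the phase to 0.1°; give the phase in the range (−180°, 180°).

At s = jω = j2:
quadratic: (j2)² + 2.64·j2 + 4 = 0 + j5.28 → |·| ≈ 5.28, ∠ ≈ 90.00°
|L| = 200 / 5.28 ≈ 37.879
Gain = 20 log₁₀(37.879) ≈ 31.57 dB
∠L = 0.00° − 90.00° = -90.00°

31.6 dB, -90.0°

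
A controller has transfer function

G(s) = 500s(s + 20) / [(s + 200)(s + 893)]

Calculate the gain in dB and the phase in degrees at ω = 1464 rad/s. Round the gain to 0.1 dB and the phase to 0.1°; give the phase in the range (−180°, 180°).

52.5 dB, 38.4°

At s = jω = j1464:
zero (s+20): 20 + j1464 → |·| = √(20²+1464²) = √2143696 ≈ 1464.1, ∠ = arctan(1464/20) ≈ 89.22°
zero at origin: s = j1464 → |·| = 1464, ∠ = 90.00°
pole (s+200): 200 + j1464 → |·| = √(200²+1464²) = √2183296 ≈ 1477.6, ∠ = arctan(1464/200) ≈ 82.22°
pole (s+893): 893 + j1464 → |·| = √(893²+1464²) = √2940745 ≈ 1714.9, ∠ = arctan(1464/893) ≈ 58.62°
|G| = 500 · 2.1434e+06 / 2.5339e+06 ≈ 422.94
Gain = 20 log₁₀(422.94) ≈ 52.53 dB
∠G = 179.22° − 140.84° = 38.38°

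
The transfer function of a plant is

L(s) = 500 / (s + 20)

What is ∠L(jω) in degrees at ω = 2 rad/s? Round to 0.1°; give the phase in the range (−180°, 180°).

-5.7°

Substitute s = j2:
Numerator: 500 = 500 + j0
Denominator: (j2) + 20 = 20 + j2
|N| = √(500² + 0²) ≈ 500, ∠N ≈ 0.00°
|D| = √(20² + 2²) ≈ 20.1, ∠D ≈ 5.71°
∠L = 0.00° − 5.71° = -5.71°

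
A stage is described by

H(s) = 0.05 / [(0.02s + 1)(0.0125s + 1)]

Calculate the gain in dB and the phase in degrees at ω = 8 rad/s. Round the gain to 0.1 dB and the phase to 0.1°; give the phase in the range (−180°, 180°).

-26.2 dB, -14.8°

At ω = 8 rad/s:
pole (1 + j8·0.02) = 1 + j0.16 → |·| ≈ 1.0127, ∠ ≈ 9.09°
pole (1 + j8·0.0125) = 1 + j0.1 → |·| ≈ 1.005, ∠ ≈ 5.71°
|H| = 0.05 · 1 / (1.0127 · 1.005) ≈ 0.049127
Gain = 20 log₁₀(0.049127) ≈ -26.17 dB
∠H = (0°) − (9.09° + 5.71°) = -14.80°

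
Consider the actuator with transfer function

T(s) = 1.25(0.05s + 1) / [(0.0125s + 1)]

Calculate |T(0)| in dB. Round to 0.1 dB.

T(0) = 1.25 · 1 / 1 = 1.25
20 log₁₀(1.25) ≈ 1.94 dB

1.9 dB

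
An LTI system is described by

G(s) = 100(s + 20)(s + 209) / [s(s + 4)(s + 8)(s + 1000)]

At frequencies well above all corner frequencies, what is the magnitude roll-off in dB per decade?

-40 dB/decade

Each pole contributes −20 dB/decade at high frequency; each zero contributes +20 dB/decade.
Net: 2 zero(s) − 4 pole(s) → -40 dB/decade.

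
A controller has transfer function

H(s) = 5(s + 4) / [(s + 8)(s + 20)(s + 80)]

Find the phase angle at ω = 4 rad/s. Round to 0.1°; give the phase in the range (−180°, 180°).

4.3°

At s = jω = j4:
zero (s+4): 4 + j4 → |·| = √(4²+4²) = √32 ≈ 5.6569, ∠ = arctan(4/4) ≈ 45.00°
pole (s+8): 8 + j4 → |·| = √(8²+4²) = √80 ≈ 8.9443, ∠ = arctan(4/8) ≈ 26.57°
pole (s+20): 20 + j4 → |·| = √(20²+4²) = √416 ≈ 20.396, ∠ = arctan(4/20) ≈ 11.31°
pole (s+80): 80 + j4 → |·| = √(80²+4²) = √6416 ≈ 80.1, ∠ = arctan(4/80) ≈ 2.86°
∠H = 45.00° − 40.74° = 4.26°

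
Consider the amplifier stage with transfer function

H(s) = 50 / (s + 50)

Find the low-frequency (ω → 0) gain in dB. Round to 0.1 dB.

H(0) = 50 / 50 = 1
20 log₁₀(1) ≈ 0.00 dB

0.0 dB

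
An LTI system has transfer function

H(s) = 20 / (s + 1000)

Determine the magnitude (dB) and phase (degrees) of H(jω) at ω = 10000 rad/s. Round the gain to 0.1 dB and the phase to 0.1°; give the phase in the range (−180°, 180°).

-54.0 dB, -84.3°

Substitute s = j10000:
Numerator: 20 = 20 + j0
Denominator: (j10000) + 1000 = 1000 + j10000
|N| = √(20² + 0²) ≈ 20, ∠N ≈ 0.00°
|D| = √(1000² + 10000²) ≈ 10050, ∠D ≈ 84.29°
|H| = 20 / 10050 ≈ 0.00199
Gain = 20 log₁₀(0.00199) ≈ -54.02 dB
∠H = 0.00° − 84.29° = -84.29°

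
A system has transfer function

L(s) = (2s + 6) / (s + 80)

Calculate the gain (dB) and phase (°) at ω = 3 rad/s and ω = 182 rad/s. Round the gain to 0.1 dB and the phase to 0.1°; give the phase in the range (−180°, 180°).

ω = 3: -19.5 dB, 42.9°; ω = 182: 5.3 dB, 22.8°

Substitute s = j3:
Numerator: 2(j3) + 6 = 6 + j6
Denominator: (j3) + 80 = 80 + j3
|N| = √(6² + 6²) ≈ 8.4853, ∠N ≈ 45.00°
|D| = √(80² + 3²) ≈ 80.056, ∠D ≈ 2.15°
|L| = 8.4853 / 80.056 ≈ 0.10599
Gain = 20 log₁₀(0.10599) ≈ -19.49 dB
∠L = 45.00° − 2.15° = 42.85°

Substitute s = j182:
Numerator: 2(j182) + 6 = 6 + j364
Denominator: (j182) + 80 = 80 + j182
|N| = √(6² + 364²) ≈ 364.05, ∠N ≈ 89.06°
|D| = √(80² + 182²) ≈ 198.81, ∠D ≈ 66.27°
|L| = 364.05 / 198.81 ≈ 1.8311
Gain = 20 log₁₀(1.8311) ≈ 5.25 dB
∠L = 89.06° − 66.27° = 22.79°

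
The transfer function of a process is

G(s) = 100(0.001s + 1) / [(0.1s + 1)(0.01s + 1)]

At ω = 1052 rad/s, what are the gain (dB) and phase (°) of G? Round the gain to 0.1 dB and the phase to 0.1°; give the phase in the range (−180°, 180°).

-17.7 dB, -127.6°

At ω = 1052 rad/s:
zero (1 + j1052·0.001) = 1 + j1.052 → |·| ≈ 1.4514, ∠ ≈ 46.45°
pole (1 + j1052·0.1) = 1 + j105.2 → |·| ≈ 105.2, ∠ ≈ 89.46°
pole (1 + j1052·0.01) = 1 + j10.52 → |·| ≈ 10.567, ∠ ≈ 84.57°
|G| = 100 · 1.4514 / (105.2 · 10.567) ≈ 0.13056
Gain = 20 log₁₀(0.13056) ≈ -17.68 dB
∠G = (46.45°) − (89.46° + 84.57°) = -127.58°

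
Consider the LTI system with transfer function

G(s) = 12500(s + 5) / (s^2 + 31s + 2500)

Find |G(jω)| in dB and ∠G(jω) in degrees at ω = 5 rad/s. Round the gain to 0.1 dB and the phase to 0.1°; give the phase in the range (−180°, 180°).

31.0 dB, 41.4°

At s = jω = j5:
zero (s+5): 5 + j5 → |·| = √(5²+5²) = √50 ≈ 7.0711, ∠ = arctan(5/5) ≈ 45.00°
quadratic: (j5)² + 31·j5 + 2500 = 2475 + j155 → |·| ≈ 2479.8, ∠ ≈ 3.58°
|G| = 12500 · 7.0711 / 2479.8 ≈ 35.643
Gain = 20 log₁₀(35.643) ≈ 31.04 dB
∠G = 45.00° − 3.58° = 41.42°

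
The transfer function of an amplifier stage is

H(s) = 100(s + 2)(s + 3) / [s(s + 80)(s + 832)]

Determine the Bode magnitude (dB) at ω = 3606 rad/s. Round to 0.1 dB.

At s = jω = j3606:
zero (s+2): 2 + j3606 → |·| = √(2²+3606²) = √13003240 ≈ 3606, ∠ = arctan(3606/2) ≈ 89.97°
zero (s+3): 3 + j3606 → |·| = √(3²+3606²) = √13003245 ≈ 3606, ∠ = arctan(3606/3) ≈ 89.95°
pole (s+80): 80 + j3606 → |·| = √(80²+3606²) = √13009636 ≈ 3606.9, ∠ = arctan(3606/80) ≈ 88.73°
pole (s+832): 832 + j3606 → |·| = √(832²+3606²) = √13695460 ≈ 3700.7, ∠ = arctan(3606/832) ≈ 77.01°
pole at origin: |s| = 3606, ∠ = 90.00° (in denominator)
|H| = 100 · 1.3003e+07 / 4.8133e+10 ≈ 0.027015
Gain = 20 log₁₀(0.027015) ≈ -31.37 dB

-31.4 dB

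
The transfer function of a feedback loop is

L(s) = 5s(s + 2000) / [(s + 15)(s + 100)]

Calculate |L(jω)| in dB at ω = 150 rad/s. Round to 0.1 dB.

34.9 dB

At s = jω = j150:
zero (s+2000): 2000 + j150 → |·| = √(2000²+150²) = √4022500 ≈ 2005.6, ∠ = arctan(150/2000) ≈ 4.29°
zero at origin: s = j150 → |·| = 150, ∠ = 90.00°
pole (s+15): 15 + j150 → |·| = √(15²+150²) = √22725 ≈ 150.75, ∠ = arctan(150/15) ≈ 84.29°
pole (s+100): 100 + j150 → |·| = √(100²+150²) = √32500 ≈ 180.28, ∠ = arctan(150/100) ≈ 56.31°
|L| = 5 · 3.0084e+05 / 27177 ≈ 55.348
Gain = 20 log₁₀(55.348) ≈ 34.86 dB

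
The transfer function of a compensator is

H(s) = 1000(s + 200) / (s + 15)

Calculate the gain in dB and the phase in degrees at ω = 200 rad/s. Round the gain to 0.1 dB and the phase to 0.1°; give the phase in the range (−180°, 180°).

At s = jω = j200:
zero (s+200): 200 + j200 → |·| = √(200²+200²) = √80000 ≈ 282.84, ∠ = arctan(200/200) ≈ 45.00°
pole (s+15): 15 + j200 → |·| = √(15²+200²) = √40225 ≈ 200.56, ∠ = arctan(200/15) ≈ 85.71°
|H| = 1000 · 282.84 / 200.56 ≈ 1410.3
Gain = 20 log₁₀(1410.3) ≈ 62.99 dB
∠H = 45.00° − 85.71° = -40.71°

63.0 dB, -40.7°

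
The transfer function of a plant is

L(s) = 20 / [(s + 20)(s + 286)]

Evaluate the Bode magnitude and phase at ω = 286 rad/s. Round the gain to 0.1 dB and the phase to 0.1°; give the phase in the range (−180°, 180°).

At s = jω = j286:
pole (s+20): 20 + j286 → |·| = √(20²+286²) = √82196 ≈ 286.7, ∠ = arctan(286/20) ≈ 86.00°
pole (s+286): 286 + j286 → |·| = √(286²+286²) = √163592 ≈ 404.47, ∠ = arctan(286/286) ≈ 45.00°
|L| = 20 / 1.1596e+05 ≈ 0.00017247
Gain = 20 log₁₀(0.00017247) ≈ -75.27 dB
∠L = 0.00° − 131.00° = -131.00°

-75.3 dB, -131.0°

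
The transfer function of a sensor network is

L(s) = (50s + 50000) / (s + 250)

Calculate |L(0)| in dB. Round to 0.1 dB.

L(0) = 50000 / 250 = 200
20 log₁₀(200) ≈ 46.02 dB

46.0 dB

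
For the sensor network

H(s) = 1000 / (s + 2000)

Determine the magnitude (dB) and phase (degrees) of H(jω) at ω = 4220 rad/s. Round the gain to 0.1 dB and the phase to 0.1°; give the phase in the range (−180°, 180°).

-13.4 dB, -64.6°

At s = jω = j4220:
pole (s+2000): 2000 + j4220 → |·| = √(2000²+4220²) = √21808400 ≈ 4669.9, ∠ = arctan(4220/2000) ≈ 64.64°
|H| = 1000 / 4669.9 ≈ 0.21414
Gain = 20 log₁₀(0.21414) ≈ -13.39 dB
∠H = 0.00° − 64.64° = -64.64°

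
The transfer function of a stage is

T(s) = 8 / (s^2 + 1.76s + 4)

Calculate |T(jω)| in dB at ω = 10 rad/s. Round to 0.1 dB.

At s = jω = j10:
quadratic: (j10)² + 1.76·j10 + 4 = -96 + j17.6 → |·| ≈ 97.6, ∠ ≈ 169.61°
|T| = 8 / 97.6 ≈ 0.081967
Gain = 20 log₁₀(0.081967) ≈ -21.73 dB

-21.7 dB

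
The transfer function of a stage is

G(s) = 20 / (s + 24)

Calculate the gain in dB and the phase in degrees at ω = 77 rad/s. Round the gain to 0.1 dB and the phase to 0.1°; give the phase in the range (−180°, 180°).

-12.1 dB, -72.7°

Substitute s = j77:
Numerator: 20 = 20 + j0
Denominator: (j77) + 24 = 24 + j77
|N| = √(20² + 0²) ≈ 20, ∠N ≈ 0.00°
|D| = √(24² + 77²) ≈ 80.654, ∠D ≈ 72.69°
|G| = 20 / 80.654 ≈ 0.24797
Gain = 20 log₁₀(0.24797) ≈ -12.11 dB
∠G = 0.00° − 72.69° = -72.69°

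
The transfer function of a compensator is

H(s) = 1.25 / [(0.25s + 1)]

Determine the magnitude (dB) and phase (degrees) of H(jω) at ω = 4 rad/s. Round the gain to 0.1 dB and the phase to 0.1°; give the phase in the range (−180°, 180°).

At ω = 4 rad/s:
pole (1 + j4·0.25) = 1 + j1 → |·| ≈ 1.4142, ∠ ≈ 45.00°
|H| = 1.25 · 1 / (1.4142) ≈ 0.88389
Gain = 20 log₁₀(0.88389) ≈ -1.07 dB
∠H = (0°) − (45.00°) = -45.00°

-1.1 dB, -45.0°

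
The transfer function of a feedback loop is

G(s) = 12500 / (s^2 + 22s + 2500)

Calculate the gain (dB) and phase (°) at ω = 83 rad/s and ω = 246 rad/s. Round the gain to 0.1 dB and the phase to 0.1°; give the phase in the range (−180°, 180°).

ω = 83: 8.4 dB, -157.4°; ω = 246: -13.4 dB, -174.7°

At s = jω = j83:
quadratic: (j83)² + 22·j83 + 2500 = -4389 + j1826 → |·| ≈ 4753.7, ∠ ≈ 157.41°
|G| = 12500 / 4753.7 ≈ 2.6295
Gain = 20 log₁₀(2.6295) ≈ 8.40 dB
∠G = 0.00° − 157.41° = -157.41°

At s = jω = j246:
quadratic: (j246)² + 22·j246 + 2500 = -58016 + j5412 → |·| ≈ 58268, ∠ ≈ 174.67°
|G| = 12500 / 58268 ≈ 0.21453
Gain = 20 log₁₀(0.21453) ≈ -13.37 dB
∠G = 0.00° − 174.67° = -174.67°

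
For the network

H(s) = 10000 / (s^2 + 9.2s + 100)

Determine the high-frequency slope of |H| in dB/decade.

-40 dB/decade

Each pole contributes −20 dB/decade at high frequency; each zero contributes +20 dB/decade.
Net: 0 zero(s) − 2 pole(s) → -40 dB/decade.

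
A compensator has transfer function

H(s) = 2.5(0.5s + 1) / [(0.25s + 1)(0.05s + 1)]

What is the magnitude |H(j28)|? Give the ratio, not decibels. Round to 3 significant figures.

At ω = 28 rad/s:
zero (1 + j28·0.5) = 1 + j14 → |·| ≈ 14.036, ∠ ≈ 85.91°
pole (1 + j28·0.25) = 1 + j7 → |·| ≈ 7.0711, ∠ ≈ 81.87°
pole (1 + j28·0.05) = 1 + j1.4 → |·| ≈ 1.7205, ∠ ≈ 54.46°
|H| = 2.5 · 14.036 / (7.0711 · 1.7205) ≈ 2.8843

2.88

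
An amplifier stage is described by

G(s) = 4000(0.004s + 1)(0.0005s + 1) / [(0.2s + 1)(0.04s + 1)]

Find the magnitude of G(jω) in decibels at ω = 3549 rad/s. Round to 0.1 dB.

1.2 dB

At ω = 3549 rad/s:
zero (1 + j3549·0.004) = 1 + j14.196 → |·| ≈ 14.231, ∠ ≈ 85.97°
zero (1 + j3549·0.0005) = 1 + j1.7745 → |·| ≈ 2.0369, ∠ ≈ 60.60°
pole (1 + j3549·0.2) = 1 + j709.8 → |·| ≈ 709.8, ∠ ≈ 89.92°
pole (1 + j3549·0.04) = 1 + j141.96 → |·| ≈ 141.96, ∠ ≈ 89.60°
|G| = 4000 · 14.231 · 2.0369 / (709.8 · 141.96) ≈ 1.1507
Gain = 20 log₁₀(1.1507) ≈ 1.22 dB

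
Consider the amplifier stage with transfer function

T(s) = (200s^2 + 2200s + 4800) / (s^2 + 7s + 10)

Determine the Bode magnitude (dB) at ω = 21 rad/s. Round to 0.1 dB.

Substitute s = j21:
Numerator: 200(j21)^2 + 2200(j21) + 4800 = -83400 + j46200
Denominator: (j21)^2 + 7(j21) + 10 = -431 + j147
|N| = √(83400² + 46200²) ≈ 95341, ∠N ≈ 151.02°
|D| = √(431² + 147²) ≈ 455.38, ∠D ≈ 161.17°
|T| = 95341 / 455.38 ≈ 209.37
Gain = 20 log₁₀(209.37) ≈ 46.42 dB

46.4 dB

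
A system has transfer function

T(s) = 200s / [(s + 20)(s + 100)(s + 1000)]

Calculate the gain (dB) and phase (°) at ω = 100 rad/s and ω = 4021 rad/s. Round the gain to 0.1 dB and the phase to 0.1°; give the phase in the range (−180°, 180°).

ω = 100: -57.2 dB, -39.4°; ω = 4021: -98.4 dB, -164.3°

At s = jω = j100:
zero at origin: s = j100 → |·| = 100, ∠ = 90.00°
pole (s+20): 20 + j100 → |·| = √(20²+100²) = √10400 ≈ 101.98, ∠ = arctan(100/20) ≈ 78.69°
pole (s+100): 100 + j100 → |·| = √(100²+100²) = √20000 ≈ 141.42, ∠ = arctan(100/100) ≈ 45.00°
pole (s+1000): 1000 + j100 → |·| = √(1000²+100²) = √1010000 ≈ 1005, ∠ = arctan(100/1000) ≈ 5.71°
|T| = 200 · 100 / 1.4494e+07 ≈ 0.0013799
Gain = 20 log₁₀(0.0013799) ≈ -57.20 dB
∠T = 90.00° − 129.40° = -39.40°

At s = jω = j4021:
zero at origin: s = j4021 → |·| = 4021, ∠ = 90.00°
pole (s+20): 20 + j4021 → |·| = √(20²+4021²) = √16168841 ≈ 4021, ∠ = arctan(4021/20) ≈ 89.72°
pole (s+100): 100 + j4021 → |·| = √(100²+4021²) = √16178441 ≈ 4022.2, ∠ = arctan(4021/100) ≈ 88.58°
pole (s+1000): 1000 + j4021 → |·| = √(1000²+4021²) = √17168441 ≈ 4143.5, ∠ = arctan(4021/1000) ≈ 76.03°
|T| = 200 · 4021 / 6.7014e+10 ≈ 1.2e-05
Gain = 20 log₁₀(1.2e-05) ≈ -98.42 dB
∠T = 90.00° − 254.33° = -164.33°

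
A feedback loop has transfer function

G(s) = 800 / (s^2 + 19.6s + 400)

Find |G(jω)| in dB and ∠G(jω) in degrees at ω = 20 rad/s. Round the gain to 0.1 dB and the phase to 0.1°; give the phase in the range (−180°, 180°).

6.2 dB, -90.0°

At s = jω = j20:
quadratic: (j20)² + 19.6·j20 + 400 = 0 + j392 → |·| ≈ 392, ∠ ≈ 90.00°
|G| = 800 / 392 ≈ 2.0408
Gain = 20 log₁₀(2.0408) ≈ 6.20 dB
∠G = 0.00° − 90.00° = -90.00°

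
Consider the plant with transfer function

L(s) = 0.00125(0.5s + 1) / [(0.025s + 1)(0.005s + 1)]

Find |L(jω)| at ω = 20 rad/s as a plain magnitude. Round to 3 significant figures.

At ω = 20 rad/s:
zero (1 + j20·0.5) = 1 + j10 → |·| ≈ 10.05, ∠ ≈ 84.29°
pole (1 + j20·0.025) = 1 + j0.5 → |·| ≈ 1.118, ∠ ≈ 26.57°
pole (1 + j20·0.005) = 1 + j0.1 → |·| ≈ 1.005, ∠ ≈ 5.71°
|L| = 0.00125 · 10.05 / (1.118 · 1.005) ≈ 0.011181

0.0112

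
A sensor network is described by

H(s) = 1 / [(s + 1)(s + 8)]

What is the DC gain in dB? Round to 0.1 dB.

H(0) = 1 / (1·8) = 0.125
20 log₁₀(0.125) ≈ -18.06 dB

-18.1 dB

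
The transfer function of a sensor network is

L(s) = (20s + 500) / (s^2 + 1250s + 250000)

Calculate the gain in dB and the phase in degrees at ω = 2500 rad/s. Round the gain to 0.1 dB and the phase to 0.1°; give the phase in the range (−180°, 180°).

-42.6 dB, -63.1°

Substitute s = j2500:
Numerator: 20(j2500) + 500 = 500 + j50000
Denominator: (j2500)^2 + 1250(j2500) + 250000 = -6000000 + j3125000
|N| = √(500² + 50000²) ≈ 50002, ∠N ≈ 89.43°
|D| = √(6000000² + 3125000²) ≈ 6.765e+06, ∠D ≈ 152.49°
|L| = 50002 / 6.765e+06 ≈ 0.0073913
Gain = 20 log₁₀(0.0073913) ≈ -42.63 dB
∠L = 89.43° − 152.49° = -63.06°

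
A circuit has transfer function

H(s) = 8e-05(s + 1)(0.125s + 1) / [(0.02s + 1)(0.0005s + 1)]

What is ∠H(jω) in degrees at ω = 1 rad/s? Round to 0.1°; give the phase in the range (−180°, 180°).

51.0°

At ω = 1 rad/s:
zero (1 + j1·1) = 1 + j1 → |·| ≈ 1.4142, ∠ ≈ 45.00°
zero (1 + j1·0.125) = 1 + j0.125 → |·| ≈ 1.0078, ∠ ≈ 7.13°
pole (1 + j1·0.02) = 1 + j0.02 → |·| ≈ 1.0002, ∠ ≈ 1.15°
pole (1 + j1·0.0005) = 1 + j0.0005 → |·| ≈ 1, ∠ ≈ 0.03°
∠H = (45.00° + 7.13°) − (1.15° + 0.03°) = 50.95°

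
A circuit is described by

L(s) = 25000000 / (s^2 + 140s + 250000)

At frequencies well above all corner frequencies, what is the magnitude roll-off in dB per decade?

-40 dB/decade

Each pole contributes −20 dB/decade at high frequency; each zero contributes +20 dB/decade.
Net: 0 zero(s) − 2 pole(s) → -40 dB/decade.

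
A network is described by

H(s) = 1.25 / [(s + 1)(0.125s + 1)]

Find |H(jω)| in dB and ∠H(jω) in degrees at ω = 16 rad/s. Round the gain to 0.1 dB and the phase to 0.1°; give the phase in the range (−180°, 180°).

At ω = 16 rad/s:
pole (1 + j16·1) = 1 + j16 → |·| ≈ 16.031, ∠ ≈ 86.42°
pole (1 + j16·0.125) = 1 + j2 → |·| ≈ 2.2361, ∠ ≈ 63.43°
|H| = 1.25 · 1 / (16.031 · 2.2361) ≈ 0.034871
Gain = 20 log₁₀(0.034871) ≈ -29.15 dB
∠H = (0°) − (86.42° + 63.43°) = -149.85°

-29.2 dB, -149.9°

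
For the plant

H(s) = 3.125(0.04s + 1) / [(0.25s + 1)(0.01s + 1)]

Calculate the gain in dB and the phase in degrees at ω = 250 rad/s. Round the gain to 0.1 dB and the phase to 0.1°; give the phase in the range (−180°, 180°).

-14.6 dB, -73.0°

At ω = 250 rad/s:
zero (1 + j250·0.04) = 1 + j10 → |·| ≈ 10.05, ∠ ≈ 84.29°
pole (1 + j250·0.25) = 1 + j62.5 → |·| ≈ 62.508, ∠ ≈ 89.08°
pole (1 + j250·0.01) = 1 + j2.5 → |·| ≈ 2.6926, ∠ ≈ 68.20°
|H| = 3.125 · 10.05 / (62.508 · 2.6926) ≈ 0.1866
Gain = 20 log₁₀(0.1866) ≈ -14.58 dB
∠H = (84.29°) − (89.08° + 68.20°) = -72.99°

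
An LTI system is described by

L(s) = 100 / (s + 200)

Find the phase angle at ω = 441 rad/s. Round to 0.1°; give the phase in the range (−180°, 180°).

-65.6°

Substitute s = j441:
Numerator: 100 = 100 + j0
Denominator: (j441) + 200 = 200 + j441
|N| = √(100² + 0²) ≈ 100, ∠N ≈ 0.00°
|D| = √(200² + 441²) ≈ 484.23, ∠D ≈ 65.61°
∠L = 0.00° − 65.61° = -65.61°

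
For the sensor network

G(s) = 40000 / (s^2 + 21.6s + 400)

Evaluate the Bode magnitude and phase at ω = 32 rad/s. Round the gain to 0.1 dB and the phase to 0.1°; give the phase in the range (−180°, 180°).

At s = jω = j32:
quadratic: (j32)² + 21.6·j32 + 400 = -624 + j691.2 → |·| ≈ 931.2, ∠ ≈ 132.08°
|G| = 40000 / 931.2 ≈ 42.955
Gain = 20 log₁₀(42.955) ≈ 32.66 dB
∠G = 0.00° − 132.08° = -132.08°

32.7 dB, -132.1°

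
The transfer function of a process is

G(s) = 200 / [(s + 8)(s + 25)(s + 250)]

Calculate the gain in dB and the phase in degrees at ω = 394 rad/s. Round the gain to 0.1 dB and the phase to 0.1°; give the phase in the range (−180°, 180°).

At s = jω = j394:
pole (s+8): 8 + j394 → |·| = √(8²+394²) = √155300 ≈ 394.08, ∠ = arctan(394/8) ≈ 88.84°
pole (s+25): 25 + j394 → |·| = √(25²+394²) = √155861 ≈ 394.79, ∠ = arctan(394/25) ≈ 86.37°
pole (s+250): 250 + j394 → |·| = √(250²+394²) = √217736 ≈ 466.62, ∠ = arctan(394/250) ≈ 57.60°
|G| = 200 / 7.2596e+07 ≈ 2.755e-06
Gain = 20 log₁₀(2.755e-06) ≈ -111.20 dB
∠G = 0.00° − 232.81° = -232.81° ≡ 127.19° (principal value)

-111.2 dB, 127.2°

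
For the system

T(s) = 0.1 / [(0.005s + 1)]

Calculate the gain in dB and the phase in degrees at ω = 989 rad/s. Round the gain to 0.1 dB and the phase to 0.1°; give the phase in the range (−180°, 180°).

-34.1 dB, -78.6°

At ω = 989 rad/s:
pole (1 + j989·0.005) = 1 + j4.945 → |·| ≈ 5.0451, ∠ ≈ 78.57°
|T| = 0.1 · 1 / (5.0451) ≈ 0.019821
Gain = 20 log₁₀(0.019821) ≈ -34.06 dB
∠T = (0°) − (78.57°) = -78.57°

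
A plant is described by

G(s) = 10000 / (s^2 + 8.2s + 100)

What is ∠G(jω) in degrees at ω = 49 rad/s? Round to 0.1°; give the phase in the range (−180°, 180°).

At s = jω = j49:
quadratic: (j49)² + 8.2·j49 + 100 = -2301 + j401.8 → |·| ≈ 2335.8, ∠ ≈ 170.09°
∠G = 0.00° − 170.09° = -170.09°

-170.1°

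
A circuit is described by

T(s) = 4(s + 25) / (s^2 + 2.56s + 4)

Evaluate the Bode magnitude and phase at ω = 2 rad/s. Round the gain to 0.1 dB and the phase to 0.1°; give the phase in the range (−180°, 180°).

25.8 dB, -85.4°

At s = jω = j2:
zero (s+25): 25 + j2 → |·| = √(25²+2²) = √629 ≈ 25.08, ∠ = arctan(2/25) ≈ 4.57°
quadratic: (j2)² + 2.56·j2 + 4 = 0 + j5.12 → |·| ≈ 5.12, ∠ ≈ 90.00°
|T| = 4 · 25.08 / 5.12 ≈ 19.594
Gain = 20 log₁₀(19.594) ≈ 25.84 dB
∠T = 4.57° − 90.00° = -85.43°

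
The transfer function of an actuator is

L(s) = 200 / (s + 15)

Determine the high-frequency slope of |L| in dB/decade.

-20 dB/decade

Each pole contributes −20 dB/decade at high frequency; each zero contributes +20 dB/decade.
Net: 0 zero(s) − 1 pole(s) → -20 dB/decade.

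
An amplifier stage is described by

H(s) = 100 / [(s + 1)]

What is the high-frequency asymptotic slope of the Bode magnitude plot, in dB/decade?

Each pole contributes −20 dB/decade at high frequency; each zero contributes +20 dB/decade.
Net: 0 zero(s) − 1 pole(s) → -20 dB/decade.

-20 dB/decade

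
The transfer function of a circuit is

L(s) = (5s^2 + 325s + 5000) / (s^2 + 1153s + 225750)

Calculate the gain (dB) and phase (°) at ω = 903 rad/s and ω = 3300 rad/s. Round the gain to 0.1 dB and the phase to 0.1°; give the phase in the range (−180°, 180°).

Substitute s = j903:
Numerator: 5(j903)^2 + 325(j903) + 5000 = -4072045 + j293475
Denominator: (j903)^2 + 1153(j903) + 225750 = -589659 + j1041159
|N| = √(4072045² + 293475²) ≈ 4.0826e+06, ∠N ≈ 175.88°
|D| = √(589659² + 1041159²) ≈ 1.1965e+06, ∠D ≈ 119.52°
|L| = 4.0826e+06 / 1.1965e+06 ≈ 3.4121
Gain = 20 log₁₀(3.4121) ≈ 10.66 dB
∠L = 175.88° − 119.52° = 56.36°

Substitute s = j3300:
Numerator: 5(j3300)^2 + 325(j3300) + 5000 = -54445000 + j1072500
Denominator: (j3300)^2 + 1153(j3300) + 225750 = -10664250 + j3804900
|N| = √(54445000² + 1072500²) ≈ 5.4456e+07, ∠N ≈ 178.87°
|D| = √(10664250² + 3804900²) ≈ 1.1323e+07, ∠D ≈ 160.36°
|L| = 5.4456e+07 / 1.1323e+07 ≈ 4.8093
Gain = 20 log₁₀(4.8093) ≈ 13.64 dB
∠L = 178.87° − 160.36° = 18.51°

ω = 903: 10.7 dB, 56.4°; ω = 3300: 13.6 dB, 18.5°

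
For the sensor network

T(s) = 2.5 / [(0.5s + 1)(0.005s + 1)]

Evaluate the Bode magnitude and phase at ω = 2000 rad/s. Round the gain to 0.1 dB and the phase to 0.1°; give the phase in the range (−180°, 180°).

-72.1 dB, -174.2°

At ω = 2000 rad/s:
pole (1 + j2000·0.5) = 1 + j1000 → |·| ≈ 1000, ∠ ≈ 89.94°
pole (1 + j2000·0.005) = 1 + j10 → |·| ≈ 10.05, ∠ ≈ 84.29°
|T| = 2.5 · 1 / (1000 · 10.05) ≈ 0.00024876
Gain = 20 log₁₀(0.00024876) ≈ -72.08 dB
∠T = (0°) − (89.94° + 84.29°) = -174.23°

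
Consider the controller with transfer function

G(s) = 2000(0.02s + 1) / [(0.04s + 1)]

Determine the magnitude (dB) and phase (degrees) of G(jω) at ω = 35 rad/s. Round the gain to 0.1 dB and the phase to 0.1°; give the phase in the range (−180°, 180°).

63.0 dB, -19.5°

At ω = 35 rad/s:
zero (1 + j35·0.02) = 1 + j0.7 → |·| ≈ 1.2207, ∠ ≈ 34.99°
pole (1 + j35·0.04) = 1 + j1.4 → |·| ≈ 1.7205, ∠ ≈ 54.46°
|G| = 2000 · 1.2207 / (1.7205) ≈ 1419
Gain = 20 log₁₀(1419) ≈ 63.04 dB
∠G = (34.99°) − (54.46°) = -19.47°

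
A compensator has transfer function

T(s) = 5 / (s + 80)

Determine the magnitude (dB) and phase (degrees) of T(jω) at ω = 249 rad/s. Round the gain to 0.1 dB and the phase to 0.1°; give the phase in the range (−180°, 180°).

Substitute s = j249:
Numerator: 5 = 5 + j0
Denominator: (j249) + 80 = 80 + j249
|N| = √(5² + 0²) ≈ 5, ∠N ≈ 0.00°
|D| = √(80² + 249²) ≈ 261.54, ∠D ≈ 72.19°
|T| = 5 / 261.54 ≈ 0.019118
Gain = 20 log₁₀(0.019118) ≈ -34.37 dB
∠T = 0.00° − 72.19° = -72.19°

-34.4 dB, -72.2°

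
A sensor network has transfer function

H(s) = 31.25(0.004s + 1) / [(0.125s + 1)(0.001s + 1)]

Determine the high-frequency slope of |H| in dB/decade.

Each pole contributes −20 dB/decade at high frequency; each zero contributes +20 dB/decade.
Net: 1 zero(s) − 2 pole(s) → -20 dB/decade.

-20 dB/decade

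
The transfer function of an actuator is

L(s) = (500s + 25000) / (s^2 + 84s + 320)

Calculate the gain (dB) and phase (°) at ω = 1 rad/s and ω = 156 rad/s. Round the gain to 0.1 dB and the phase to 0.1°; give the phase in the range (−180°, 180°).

Substitute s = j1:
Numerator: 500(j1) + 25000 = 25000 + j500
Denominator: (j1)^2 + 84(j1) + 320 = 319 + j84
|N| = √(25000² + 500²) ≈ 25005, ∠N ≈ 1.15°
|D| = √(319² + 84²) ≈ 329.87, ∠D ≈ 14.75°
|L| = 25005 / 329.87 ≈ 75.803
Gain = 20 log₁₀(75.803) ≈ 37.59 dB
∠L = 1.15° − 14.75° = -13.60°

Substitute s = j156:
Numerator: 500(j156) + 25000 = 25000 + j78000
Denominator: (j156)^2 + 84(j156) + 320 = -24016 + j13104
|N| = √(25000² + 78000²) ≈ 81908, ∠N ≈ 72.23°
|D| = √(24016² + 13104²) ≈ 27358, ∠D ≈ 151.38°
|L| = 81908 / 27358 ≈ 2.9939
Gain = 20 log₁₀(2.9939) ≈ 9.52 dB
∠L = 72.23° − 151.38° = -79.15°

ω = 1: 37.6 dB, -13.6°; ω = 156: 9.5 dB, -79.2°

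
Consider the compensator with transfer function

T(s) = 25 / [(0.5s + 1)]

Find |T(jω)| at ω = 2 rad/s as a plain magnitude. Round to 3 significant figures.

17.7

At ω = 2 rad/s:
pole (1 + j2·0.5) = 1 + j1 → |·| ≈ 1.4142, ∠ ≈ 45.00°
|T| = 25 · 1 / (1.4142) ≈ 17.678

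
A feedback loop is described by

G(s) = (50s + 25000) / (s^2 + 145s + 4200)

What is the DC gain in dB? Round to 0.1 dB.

G(0) = 25000 / 4200 ≈ 5.9524
20 log₁₀(5.9524) ≈ 15.49 dB

15.5 dB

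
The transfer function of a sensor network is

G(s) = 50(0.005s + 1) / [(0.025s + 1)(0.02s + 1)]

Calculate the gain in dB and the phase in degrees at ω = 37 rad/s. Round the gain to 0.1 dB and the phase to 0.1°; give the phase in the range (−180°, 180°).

29.5 dB, -68.8°

At ω = 37 rad/s:
zero (1 + j37·0.005) = 1 + j0.185 → |·| ≈ 1.017, ∠ ≈ 10.48°
pole (1 + j37·0.025) = 1 + j0.925 → |·| ≈ 1.3622, ∠ ≈ 42.77°
pole (1 + j37·0.02) = 1 + j0.74 → |·| ≈ 1.244, ∠ ≈ 36.50°
|G| = 50 · 1.017 / (1.3622 · 1.244) ≈ 30.007
Gain = 20 log₁₀(30.007) ≈ 29.54 dB
∠G = (10.48°) − (42.77° + 36.50°) = -68.79°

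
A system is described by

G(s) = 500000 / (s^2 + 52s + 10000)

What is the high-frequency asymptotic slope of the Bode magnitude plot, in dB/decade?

Each pole contributes −20 dB/decade at high frequency; each zero contributes +20 dB/decade.
Net: 0 zero(s) − 2 pole(s) → -40 dB/decade.

-40 dB/decade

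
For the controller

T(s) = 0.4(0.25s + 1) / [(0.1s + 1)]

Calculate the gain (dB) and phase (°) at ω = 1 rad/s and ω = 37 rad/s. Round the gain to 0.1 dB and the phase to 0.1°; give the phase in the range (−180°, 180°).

At ω = 1 rad/s:
zero (1 + j1·0.25) = 1 + j0.25 → |·| ≈ 1.0308, ∠ ≈ 14.04°
pole (1 + j1·0.1) = 1 + j0.1 → |·| ≈ 1.005, ∠ ≈ 5.71°
|T| = 0.4 · 1.0308 / (1.005) ≈ 0.41027
Gain = 20 log₁₀(0.41027) ≈ -7.74 dB
∠T = (14.04°) − (5.71°) = 8.33°

At ω = 37 rad/s:
zero (1 + j37·0.25) = 1 + j9.25 → |·| ≈ 9.3039, ∠ ≈ 83.83°
pole (1 + j37·0.1) = 1 + j3.7 → |·| ≈ 3.8328, ∠ ≈ 74.88°
|T| = 0.4 · 9.3039 / (3.8328) ≈ 0.97098
Gain = 20 log₁₀(0.97098) ≈ -0.26 dB
∠T = (83.83°) − (74.88°) = 8.95°

ω = 1: -7.7 dB, 8.3°; ω = 37: -0.3 dB, 9.0°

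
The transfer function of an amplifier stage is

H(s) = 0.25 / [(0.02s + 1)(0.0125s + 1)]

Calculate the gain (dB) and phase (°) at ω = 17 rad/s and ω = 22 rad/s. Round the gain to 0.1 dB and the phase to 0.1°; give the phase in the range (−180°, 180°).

ω = 17: -12.7 dB, -30.8°; ω = 22: -13.1 dB, -39.1°

At ω = 17 rad/s:
pole (1 + j17·0.02) = 1 + j0.34 → |·| ≈ 1.0562, ∠ ≈ 18.78°
pole (1 + j17·0.0125) = 1 + j0.2125 → |·| ≈ 1.0223, ∠ ≈ 12.00°
|H| = 0.25 · 1 / (1.0562 · 1.0223) ≈ 0.23153
Gain = 20 log₁₀(0.23153) ≈ -12.71 dB
∠H = (0°) − (18.78° + 12.00°) = -30.78°

At ω = 22 rad/s:
pole (1 + j22·0.02) = 1 + j0.44 → |·| ≈ 1.0925, ∠ ≈ 23.75°
pole (1 + j22·0.0125) = 1 + j0.275 → |·| ≈ 1.0371, ∠ ≈ 15.38°
|H| = 0.25 · 1 / (1.0925 · 1.0371) ≈ 0.22065
Gain = 20 log₁₀(0.22065) ≈ -13.13 dB
∠H = (0°) − (23.75° + 15.38°) = -39.13°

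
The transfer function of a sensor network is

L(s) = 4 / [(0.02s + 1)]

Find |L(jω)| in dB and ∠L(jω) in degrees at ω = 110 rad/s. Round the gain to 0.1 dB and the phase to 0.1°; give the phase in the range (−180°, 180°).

At ω = 110 rad/s:
pole (1 + j110·0.02) = 1 + j2.2 → |·| ≈ 2.4166, ∠ ≈ 65.56°
|L| = 4 · 1 / (2.4166) ≈ 1.6552
Gain = 20 log₁₀(1.6552) ≈ 4.38 dB
∠L = (0°) − (65.56°) = -65.56°

4.4 dB, -65.6°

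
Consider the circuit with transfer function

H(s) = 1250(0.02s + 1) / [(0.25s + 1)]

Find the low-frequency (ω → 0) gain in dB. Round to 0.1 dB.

H(0) = 1250 · 1 / 1 = 1250
20 log₁₀(1250) ≈ 61.94 dB

61.9 dB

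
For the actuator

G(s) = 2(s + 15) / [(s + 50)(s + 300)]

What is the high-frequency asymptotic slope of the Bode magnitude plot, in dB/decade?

-20 dB/decade

Each pole contributes −20 dB/decade at high frequency; each zero contributes +20 dB/decade.
Net: 1 zero(s) − 2 pole(s) → -20 dB/decade.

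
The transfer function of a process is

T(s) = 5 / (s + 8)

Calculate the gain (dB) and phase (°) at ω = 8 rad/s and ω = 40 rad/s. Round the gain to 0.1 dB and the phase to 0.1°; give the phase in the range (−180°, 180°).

ω = 8: -7.1 dB, -45.0°; ω = 40: -18.2 dB, -78.7°

At s = jω = j8:
pole (s+8): 8 + j8 → |·| = √(8²+8²) = √128 ≈ 11.314, ∠ = arctan(8/8) ≈ 45.00°
|T| = 5 / 11.314 ≈ 0.44193
Gain = 20 log₁₀(0.44193) ≈ -7.09 dB
∠T = 0.00° − 45.00° = -45.00°

At s = jω = j40:
pole (s+8): 8 + j40 → |·| = √(8²+40²) = √1664 ≈ 40.792, ∠ = arctan(40/8) ≈ 78.69°
|T| = 5 / 40.792 ≈ 0.12257
Gain = 20 log₁₀(0.12257) ≈ -18.23 dB
∠T = 0.00° − 78.69° = -78.69°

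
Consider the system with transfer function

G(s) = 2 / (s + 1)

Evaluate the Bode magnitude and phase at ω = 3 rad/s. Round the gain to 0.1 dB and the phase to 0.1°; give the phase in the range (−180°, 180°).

At s = jω = j3:
pole (s+1): 1 + j3 → |·| = √(1²+3²) = √10 ≈ 3.1623, ∠ = arctan(3/1) ≈ 71.57°
|G| = 2 / 3.1623 ≈ 0.63245
Gain = 20 log₁₀(0.63245) ≈ -3.98 dB
∠G = 0.00° − 71.57° = -71.57°

-4.0 dB, -71.6°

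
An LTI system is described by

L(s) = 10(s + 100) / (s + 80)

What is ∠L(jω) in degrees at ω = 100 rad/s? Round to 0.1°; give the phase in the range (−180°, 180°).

At s = jω = j100:
zero (s+100): 100 + j100 → |·| = √(100²+100²) = √20000 ≈ 141.42, ∠ = arctan(100/100) ≈ 45.00°
pole (s+80): 80 + j100 → |·| = √(80²+100²) = √16400 ≈ 128.06, ∠ = arctan(100/80) ≈ 51.34°
∠L = 45.00° − 51.34° = -6.34°

-6.3°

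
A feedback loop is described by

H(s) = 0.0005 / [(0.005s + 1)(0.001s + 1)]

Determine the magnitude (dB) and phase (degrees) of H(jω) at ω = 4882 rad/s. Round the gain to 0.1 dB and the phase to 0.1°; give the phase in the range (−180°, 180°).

-107.7 dB, -166.1°

At ω = 4882 rad/s:
pole (1 + j4882·0.005) = 1 + j24.41 → |·| ≈ 24.43, ∠ ≈ 87.65°
pole (1 + j4882·0.001) = 1 + j4.882 → |·| ≈ 4.9834, ∠ ≈ 78.42°
|H| = 0.0005 · 1 / (24.43 · 4.9834) ≈ 4.107e-06
Gain = 20 log₁₀(4.107e-06) ≈ -107.73 dB
∠H = (0°) − (87.65° + 78.42°) = -166.07°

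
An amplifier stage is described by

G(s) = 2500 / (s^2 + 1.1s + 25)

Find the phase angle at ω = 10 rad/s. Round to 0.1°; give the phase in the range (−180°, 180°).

At s = jω = j10:
quadratic: (j10)² + 1.1·j10 + 25 = -75 + j11 → |·| ≈ 75.802, ∠ ≈ 171.66°
∠G = 0.00° − 171.66° = -171.66°

-171.7°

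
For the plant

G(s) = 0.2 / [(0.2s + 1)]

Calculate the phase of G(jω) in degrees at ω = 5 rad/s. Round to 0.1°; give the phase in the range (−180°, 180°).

At ω = 5 rad/s:
pole (1 + j5·0.2) = 1 + j1 → |·| ≈ 1.4142, ∠ ≈ 45.00°
∠G = (0°) − (45.00°) = -45.00°

-45.0°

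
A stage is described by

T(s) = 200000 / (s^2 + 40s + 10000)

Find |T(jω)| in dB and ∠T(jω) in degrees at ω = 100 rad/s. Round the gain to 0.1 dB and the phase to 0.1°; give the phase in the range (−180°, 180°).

At s = jω = j100:
quadratic: (j100)² + 40·j100 + 10000 = 0 + j4000 → |·| ≈ 4000, ∠ ≈ 90.00°
|T| = 200000 / 4000 ≈ 50
Gain = 20 log₁₀(50) ≈ 33.98 dB
∠T = 0.00° − 90.00° = -90.00°

34.0 dB, -90.0°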